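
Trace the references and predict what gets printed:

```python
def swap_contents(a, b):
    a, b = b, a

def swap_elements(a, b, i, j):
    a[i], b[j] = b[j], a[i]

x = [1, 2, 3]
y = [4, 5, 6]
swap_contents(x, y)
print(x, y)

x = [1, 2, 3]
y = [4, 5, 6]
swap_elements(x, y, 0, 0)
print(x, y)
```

Key concept: parameter rebinding vs mutation.
Step by step:
`x = [1, 2, 3]` → x = [1, 2, 3]
`y = [4, 5, 6]` → y = [4, 5, 6]
`swap_contents(x, y)` → no visible change to tracked variables
`print(x, y)` → prints [1, 2, 3] [4, 5, 6]
`x = [1, 2, 3]` → x = [1, 2, 3]
`y = [4, 5, 6]` → y = [4, 5, 6]
`swap_elements(x, y, 0, 0)` → x = [4, 2, 3]; y = [1, 5, 6]
`print(x, y)` → prints [4, 2, 3] [1, 5, 6]

Answer:
[1, 2, 3] [4, 5, 6]
[4, 2, 3] [1, 5, 6]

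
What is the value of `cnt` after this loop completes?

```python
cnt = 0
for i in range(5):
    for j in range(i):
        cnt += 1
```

Triangle number: 0+1+2+...+4
`cnt` takes the values: 0 → 1 → 2 → 3 → 4 → 5 → 6 → 7 → 8 → 9 → 10

Answer: 10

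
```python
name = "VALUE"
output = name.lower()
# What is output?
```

Trace:
`name = "VALUE"` → name = 'VALUE'
`output = name.lower()` → output = 'value'
So output = 'value'

Answer: 'value'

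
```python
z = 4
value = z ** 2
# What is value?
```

Trace:
`z = 4` → z = 4
`value = z ** 2` → value = 16
So value = 16

Answer: 16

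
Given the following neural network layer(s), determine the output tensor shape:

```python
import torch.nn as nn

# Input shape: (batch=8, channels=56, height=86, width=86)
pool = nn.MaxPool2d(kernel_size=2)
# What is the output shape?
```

Input: (8, 56, 86, 86) -> Output: (8, 56, 43, 43)

Answer: (8, 56, 43, 43)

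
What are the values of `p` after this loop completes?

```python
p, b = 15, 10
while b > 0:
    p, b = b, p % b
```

GCD of 15 and 10
`p` takes the values: 15 → 10 → 5

Answer: 5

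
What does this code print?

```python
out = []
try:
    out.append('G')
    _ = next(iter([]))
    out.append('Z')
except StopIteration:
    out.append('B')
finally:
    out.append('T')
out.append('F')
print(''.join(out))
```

Execution trace: 'G' (try body) → 'B' (except StopIteration) → 'T' (finally) → 'F' (after the try/except). Output: GBTF

Answer: GBTF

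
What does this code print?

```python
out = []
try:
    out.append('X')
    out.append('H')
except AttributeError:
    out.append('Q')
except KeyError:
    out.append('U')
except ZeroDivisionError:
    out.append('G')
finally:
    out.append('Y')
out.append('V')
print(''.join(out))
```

Execution trace: 'X' (try body) → 'H' (try body, no exception) → 'Y' (finally) → 'V' (after the try/except). Output: XHYV

Answer: XHYV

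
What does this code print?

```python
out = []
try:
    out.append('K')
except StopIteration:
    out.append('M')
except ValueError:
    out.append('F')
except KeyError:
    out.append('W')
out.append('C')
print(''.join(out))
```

Execution trace: 'K' (try body, no exception) → 'C' (after the try/except). Output: KC

Answer: KC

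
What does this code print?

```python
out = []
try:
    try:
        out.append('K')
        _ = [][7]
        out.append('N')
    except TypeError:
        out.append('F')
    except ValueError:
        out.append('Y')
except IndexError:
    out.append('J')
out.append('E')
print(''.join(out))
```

Execution trace: 'K' (try body) → 'J' (outer except IndexError) → 'E' (after the try/except). Output: KJE

Answer: KJE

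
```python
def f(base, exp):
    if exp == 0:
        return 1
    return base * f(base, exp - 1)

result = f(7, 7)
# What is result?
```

f(7, 7) = 7 * 7 * 7 * 7 * 7 * 7 * 7 = 823543

Answer: 823543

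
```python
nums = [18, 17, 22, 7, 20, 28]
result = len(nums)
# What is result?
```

Trace:
`nums = [18, 17, 22, 7, 20, 28]` → nums = [18, 17, 22, 7, 20, 28]
`result = len(nums)` → result = 6
So result = 6

Answer: 6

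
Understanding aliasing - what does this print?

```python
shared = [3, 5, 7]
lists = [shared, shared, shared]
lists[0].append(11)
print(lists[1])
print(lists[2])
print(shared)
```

Key concept: list of same reference.
Step by step:
`shared = [3, 5, 7]` → shared = [3, 5, 7]
`lists = [shared, shared, shared]` → lists = [[3, 5, 7], [3, 5, 7], [3, 5, 7]]
`lists[0].append(11)` → shared = [3, 5, 7, 11]; lists = [[3, 5, 7, 11], [3, 5, 7, 11], [3, 5, 7, 11]]
`print(lists[1])` → prints [3, 5, 7, 11]
`print(lists[2])` → prints [3, 5, 7, 11]
`print(shared)` → prints [3, 5, 7, 11]

Answer:
[3, 5, 7, 11]
[3, 5, 7, 11]
[3, 5, 7, 11]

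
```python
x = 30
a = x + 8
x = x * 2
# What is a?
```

Trace:
`x = 30` → x = 30
`a = x + 8` → a = 38
`x = x * 2` → x = 60
So a = 38

Answer: 38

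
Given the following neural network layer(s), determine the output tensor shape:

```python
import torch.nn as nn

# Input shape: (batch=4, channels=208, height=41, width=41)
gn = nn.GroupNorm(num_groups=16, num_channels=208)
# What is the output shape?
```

Input: (4, 208, 41, 41) -> Output: (4, 208, 41, 41)

Answer: (4, 208, 41, 41)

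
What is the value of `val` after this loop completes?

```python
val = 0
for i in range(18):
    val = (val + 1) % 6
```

Increment mod 6, 18 times = 0
`val` takes the values: 0 → 1 → 2 → 3 → 4 → 5 → 0 → 1 → 2 → 3 → 4 → 5 → 0 → 1 → 2 → 3 → 4 → 5 → 0

Answer: 0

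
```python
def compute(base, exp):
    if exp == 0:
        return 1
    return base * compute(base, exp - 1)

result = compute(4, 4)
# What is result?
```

compute(4, 4) = 4 * 4 * 4 * 4 = 256

Answer: 256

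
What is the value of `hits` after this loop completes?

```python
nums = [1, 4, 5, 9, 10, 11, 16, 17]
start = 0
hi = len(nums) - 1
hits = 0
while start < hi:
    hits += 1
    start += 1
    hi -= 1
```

Iterations until pointers meet (list length 8)
`hits` takes the values: 0 → 1 → 2 → 3 → 4

Answer: 4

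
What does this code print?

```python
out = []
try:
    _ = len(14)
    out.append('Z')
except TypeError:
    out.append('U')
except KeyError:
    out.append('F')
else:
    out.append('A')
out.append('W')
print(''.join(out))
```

Execution trace: 'U' (except TypeError) → 'W' (after the try/except). Output: UW

Answer: UW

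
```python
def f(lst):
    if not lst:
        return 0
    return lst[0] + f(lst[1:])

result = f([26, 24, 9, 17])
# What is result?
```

26 + 24 + 9 + 17 + 0 = 76

Answer: 76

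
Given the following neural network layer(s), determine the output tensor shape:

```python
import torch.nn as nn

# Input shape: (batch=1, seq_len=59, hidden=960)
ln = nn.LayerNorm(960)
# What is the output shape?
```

Input: (1, 59, 960) -> Output: (1, 59, 960)

Answer: (1, 59, 960)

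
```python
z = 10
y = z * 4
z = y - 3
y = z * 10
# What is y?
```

Trace:
`z = 10` → z = 10
`y = z * 4` → y = 40
`z = y - 3` → z = 37
`y = z * 10` → y = 370
So y = 370

Answer: 370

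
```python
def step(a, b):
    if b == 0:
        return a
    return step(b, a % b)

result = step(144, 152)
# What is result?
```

step(144, 152) -> step(152, 144) -> step(144, 8) -> step(8, 0) -> 8

Answer: 8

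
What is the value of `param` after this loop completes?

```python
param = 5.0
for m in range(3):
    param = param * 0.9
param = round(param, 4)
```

Exponential decay: 5.0 * 0.9^3
`param` takes the values: 5.0 → 4.5 → 4.05 → 3.645

Answer: 3.645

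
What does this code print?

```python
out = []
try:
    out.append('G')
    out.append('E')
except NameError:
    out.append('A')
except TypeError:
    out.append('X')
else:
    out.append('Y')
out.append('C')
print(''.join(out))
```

Execution trace: 'G' (try body) → 'E' (try body, no exception) → 'Y' (else) → 'C' (after the try/except). Output: GEYC

Answer: GEYC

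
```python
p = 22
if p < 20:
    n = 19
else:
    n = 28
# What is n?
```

Trace:
`p = 22` → p = 22
`if p < 20: ...` → p < 20 is False, take else branch → n = 28
So n = 28

Answer: 28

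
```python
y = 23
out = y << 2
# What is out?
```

Trace:
`y = 23` → y = 23
`out = y << 2` → out = 92
So out = 92

Answer: 92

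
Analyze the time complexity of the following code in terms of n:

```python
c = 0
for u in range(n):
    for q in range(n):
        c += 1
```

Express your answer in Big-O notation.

Each loop level contributes: n × n. Multiplying the contributions gives O(n^2).

Answer: O(n^2)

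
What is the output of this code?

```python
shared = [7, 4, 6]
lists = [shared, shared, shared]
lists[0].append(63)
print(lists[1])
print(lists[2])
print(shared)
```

Key concept: list of same reference.
Step by step:
`shared = [7, 4, 6]` → shared = [7, 4, 6]
`lists = [shared, shared, shared]` → lists = [[7, 4, 6], [7, 4, 6], [7, 4, 6]]
`lists[0].append(63)` → shared = [7, 4, 6, 63]; lists = [[7, 4, 6, 63], [7, 4, 6, 63], [7, 4, 6, 63]]
`print(lists[1])` → prints [7, 4, 6, 63]
`print(lists[2])` → prints [7, 4, 6, 63]
`print(shared)` → prints [7, 4, 6, 63]

Answer:
[7, 4, 6, 63]
[7, 4, 6, 63]
[7, 4, 6, 63]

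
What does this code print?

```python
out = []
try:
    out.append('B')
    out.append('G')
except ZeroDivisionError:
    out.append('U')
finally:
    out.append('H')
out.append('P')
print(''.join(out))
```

Execution trace: 'B' (try body) → 'G' (try body, no exception) → 'H' (finally) → 'P' (after the try/except). Output: BGHP

Answer: BGHP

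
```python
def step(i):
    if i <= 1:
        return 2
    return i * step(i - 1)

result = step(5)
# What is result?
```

step(5) = 5 * 4 * 3 * 2 * 2 = 240

Answer: 240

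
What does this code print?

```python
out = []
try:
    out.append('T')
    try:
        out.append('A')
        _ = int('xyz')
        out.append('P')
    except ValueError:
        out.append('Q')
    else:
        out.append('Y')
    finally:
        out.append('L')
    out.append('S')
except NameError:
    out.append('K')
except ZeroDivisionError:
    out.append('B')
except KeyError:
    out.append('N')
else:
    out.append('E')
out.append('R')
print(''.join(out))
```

Execution trace: 'T' (try body) → 'A' (inner try body) → 'Q' (inner except ValueError) → 'L' (inner finally) → 'S' (try body, no exception) → 'E' (else) → 'R' (after the try/except). Output: TAQLSER

Answer: TAQLSER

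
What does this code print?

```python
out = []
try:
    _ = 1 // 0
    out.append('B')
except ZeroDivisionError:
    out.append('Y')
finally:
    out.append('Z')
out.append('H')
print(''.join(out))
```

Execution trace: 'Y' (except ZeroDivisionError) → 'Z' (finally) → 'H' (after the try/except). Output: YZH

Answer: YZH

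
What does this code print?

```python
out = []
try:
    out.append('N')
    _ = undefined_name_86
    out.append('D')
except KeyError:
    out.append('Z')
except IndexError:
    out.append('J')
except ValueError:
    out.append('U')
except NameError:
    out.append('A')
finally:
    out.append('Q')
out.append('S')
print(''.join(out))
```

Execution trace: 'N' (try body) → 'A' (except NameError) → 'Q' (finally) → 'S' (after the try/except). Output: NAQS

Answer: NAQS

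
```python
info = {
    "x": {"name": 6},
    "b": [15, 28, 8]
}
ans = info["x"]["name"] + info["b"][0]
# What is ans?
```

Trace:
`info = { ...` → info = {'x': {'name': 6}, 'b': [15, 28, 8]}
`ans = info["x"]["name"] + info["b"][0]` → ans = 21
So ans = 21

Answer: 21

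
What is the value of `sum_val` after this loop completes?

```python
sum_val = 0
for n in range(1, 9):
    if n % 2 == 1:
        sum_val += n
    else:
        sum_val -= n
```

Add odd, subtract even
`sum_val` takes the values: 0 → 1 → -1 → 2 → -2 → 3 → -3 → 4 → -4

Answer: -4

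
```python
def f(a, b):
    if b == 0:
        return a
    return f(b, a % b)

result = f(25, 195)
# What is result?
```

f(25, 195) -> f(195, 25) -> f(25, 20) -> f(20, 5) -> f(5, 0) -> 5

Answer: 5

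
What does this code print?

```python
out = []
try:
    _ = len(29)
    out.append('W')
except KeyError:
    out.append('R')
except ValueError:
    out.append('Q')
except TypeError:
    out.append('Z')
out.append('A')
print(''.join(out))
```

Execution trace: 'Z' (except TypeError) → 'A' (after the try/except). Output: ZA

Answer: ZA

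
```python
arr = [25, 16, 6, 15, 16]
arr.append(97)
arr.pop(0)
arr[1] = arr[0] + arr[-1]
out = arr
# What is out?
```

Trace:
`arr = [25, 16, 6, 15, 16]` → arr = [25, 16, 6, 15, 16]
`arr.append(97)` → arr = [25, 16, 6, 15, 16, 97]
`arr.pop(0)` → arr = [16, 6, 15, 16, 97]
`arr[1] = arr[0] + arr[-1]` → arr = [16, 113, 15, 16, 97]
`out = arr` → out = [16, 113, 15, 16, 97]
So out = [16, 113, 15, 16, 97]

Answer: [16, 113, 15, 16, 97]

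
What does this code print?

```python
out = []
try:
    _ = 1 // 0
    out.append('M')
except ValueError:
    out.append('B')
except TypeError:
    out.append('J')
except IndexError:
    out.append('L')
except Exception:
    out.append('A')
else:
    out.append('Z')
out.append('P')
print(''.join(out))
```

Execution trace: 'A' (except Exception) → 'P' (after the try/except). Output: AP

Answer: AP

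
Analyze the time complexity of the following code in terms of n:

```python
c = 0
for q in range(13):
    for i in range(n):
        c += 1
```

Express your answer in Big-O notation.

Each loop level contributes: 1 × n. Multiplying the contributions gives O(n).

Answer: O(n)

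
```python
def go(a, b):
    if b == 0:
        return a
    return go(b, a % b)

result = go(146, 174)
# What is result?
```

go(146, 174) -> go(174, 146) -> go(146, 28) -> go(28, 6) -> go(6, 4) -> go(4, 2) -> go(2, 0) -> 2

Answer: 2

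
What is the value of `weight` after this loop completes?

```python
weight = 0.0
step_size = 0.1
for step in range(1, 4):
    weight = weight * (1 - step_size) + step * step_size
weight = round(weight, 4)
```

Moving average with lr=0.1
`weight` takes the values: 0.0 → 0.1 → 0.29 → 0.561

Answer: 0.561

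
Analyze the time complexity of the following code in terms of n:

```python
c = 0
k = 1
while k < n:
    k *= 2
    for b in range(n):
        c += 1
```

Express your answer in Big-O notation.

Each loop level contributes: log n × n. Multiplying the contributions gives O(n log n).

Answer: O(n log n)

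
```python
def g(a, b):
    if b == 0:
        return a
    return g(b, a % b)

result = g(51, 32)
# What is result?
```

g(51, 32) -> g(32, 19) -> g(19, 13) -> g(13, 6) -> g(6, 1) -> g(1, 0) -> 1

Answer: 1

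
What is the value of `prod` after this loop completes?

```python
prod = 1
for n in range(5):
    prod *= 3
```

3^5 = 243
`prod` takes the values: 1 → 3 → 9 → 27 → 81 → 243

Answer: 243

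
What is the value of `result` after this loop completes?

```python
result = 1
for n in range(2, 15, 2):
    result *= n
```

Product of even numbers 2 to 14
`result` takes the values: 1 → 2 → 8 → 48 → 384 → 3840 → 46080 → 645120

Answer: 645120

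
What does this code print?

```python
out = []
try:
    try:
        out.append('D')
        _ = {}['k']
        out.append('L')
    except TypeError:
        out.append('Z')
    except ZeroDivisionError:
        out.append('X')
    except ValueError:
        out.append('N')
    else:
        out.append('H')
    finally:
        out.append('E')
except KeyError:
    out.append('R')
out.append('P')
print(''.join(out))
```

Execution trace: 'D' (try body) → 'E' (finally) → 'R' (outer except KeyError) → 'P' (after the try/except). Output: DERP

Answer: DERP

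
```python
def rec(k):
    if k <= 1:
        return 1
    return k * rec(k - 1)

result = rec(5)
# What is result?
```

rec(5) = 5 * 4 * 3 * 2 * 1 = 120

Answer: 120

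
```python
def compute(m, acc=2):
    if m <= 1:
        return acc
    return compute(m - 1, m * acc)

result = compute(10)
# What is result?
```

Accumulator trace (n, acc): (10, 2) -> (9, 20) -> (8, 180) -> (7, 1440) -> (6, 10080) -> (5, 60480) -> (4, 302400) -> (3, 1209600) -> (2, 3628800) -> (1, 7257600) -> return 7257600

Answer: 7257600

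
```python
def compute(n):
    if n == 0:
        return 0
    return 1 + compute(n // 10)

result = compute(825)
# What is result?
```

Count of digits of 825: 3

Answer: 3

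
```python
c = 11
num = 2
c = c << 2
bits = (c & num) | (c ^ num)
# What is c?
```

Trace:
`c = 11` → c = 11
`num = 2` → num = 2
`c = c << 2` → c = 44
`bits = (c & num) | (c ^ num)` → bits = 46
So c = 44

Answer: 44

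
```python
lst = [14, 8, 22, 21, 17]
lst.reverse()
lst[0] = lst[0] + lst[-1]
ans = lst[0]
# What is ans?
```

Trace:
`lst = [14, 8, 22, 21, 17]` → lst = [14, 8, 22, 21, 17]
`lst.reverse()` → lst = [17, 21, 22, 8, 14]
`lst[0] = lst[0] + lst[-1]` → lst = [31, 21, 22, 8, 14]
`ans = lst[0]` → ans = 31
So ans = 31

Answer: 31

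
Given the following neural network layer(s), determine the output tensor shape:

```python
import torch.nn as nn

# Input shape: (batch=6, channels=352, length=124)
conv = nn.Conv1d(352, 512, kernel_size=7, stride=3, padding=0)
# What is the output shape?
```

Input: (6, 352, 124) -> Output: (6, 512, 40)

Answer: (6, 512, 40)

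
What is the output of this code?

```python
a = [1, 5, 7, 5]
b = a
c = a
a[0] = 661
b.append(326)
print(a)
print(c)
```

Key concept: multiple aliases.
Step by step:
`a = [1, 5, 7, 5]` → a = [1, 5, 7, 5]
`b = a` → b = [1, 5, 7, 5] (same object as a)
`c = a` → c = [1, 5, 7, 5] (same object as a, b)
`a[0] = 661` → a = [661, 5, 7, 5] (same object as b, c); b = [661, 5, 7, 5] (same object as a, c); c = [661, 5, 7, 5] (same object as a, b)
`b.append(326)` → a = [661, 5, 7, 5, 326] (same object as b, c); b = [661, 5, 7, 5, 326] (same object as a, c); c = [661, 5, 7, 5, 326] (same object as a, b)
`print(a)` → prints [661, 5, 7, 5, 326]
`print(c)` → prints [661, 5, 7, 5, 326]

Answer:
[661, 5, 7, 5, 326]
[661, 5, 7, 5, 326]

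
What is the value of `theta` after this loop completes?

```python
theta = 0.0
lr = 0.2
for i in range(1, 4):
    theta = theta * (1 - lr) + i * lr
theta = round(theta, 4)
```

Moving average with lr=0.2
`theta` takes the values: 0.0 → 0.2 → 0.56 → 1.048

Answer: 1.048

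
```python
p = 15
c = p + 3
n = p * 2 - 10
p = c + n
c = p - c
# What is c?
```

Trace:
`p = 15` → p = 15
`c = p + 3` → c = 18
`n = p * 2 - 10` → n = 20
`p = c + n` → p = 38
`c = p - c` → c = 20
So c = 20

Answer: 20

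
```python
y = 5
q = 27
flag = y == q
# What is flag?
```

Trace:
`y = 5` → y = 5
`q = 27` → q = 27
`flag = y == q` → flag = False
So flag = False

Answer: False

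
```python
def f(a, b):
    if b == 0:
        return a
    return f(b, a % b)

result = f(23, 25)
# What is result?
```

f(23, 25) -> f(25, 23) -> f(23, 2) -> f(2, 1) -> f(1, 0) -> 1

Answer: 1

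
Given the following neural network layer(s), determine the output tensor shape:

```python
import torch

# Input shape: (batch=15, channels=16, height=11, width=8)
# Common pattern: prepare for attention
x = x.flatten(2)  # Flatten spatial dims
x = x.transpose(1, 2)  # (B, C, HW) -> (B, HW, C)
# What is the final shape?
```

Input: (15, 16, 11, 8) -> after flatten(2): (15, 16, 88) -> Output: (15, 88, 16)

Answer: (15, 88, 16)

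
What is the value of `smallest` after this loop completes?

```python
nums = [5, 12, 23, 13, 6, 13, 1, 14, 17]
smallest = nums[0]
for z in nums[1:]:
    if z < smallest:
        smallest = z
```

Minimum of [5, 12, 23, 13, 6, 13, 1, 14, 17]
`smallest` takes the values: 5 → 1

Answer: 1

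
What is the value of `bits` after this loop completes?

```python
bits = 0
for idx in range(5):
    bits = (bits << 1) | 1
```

Build 5 consecutive 1-bits: 0b11111
`bits` takes the values: 0 → 1 → 3 → 7 → 15 → 31

Answer: 31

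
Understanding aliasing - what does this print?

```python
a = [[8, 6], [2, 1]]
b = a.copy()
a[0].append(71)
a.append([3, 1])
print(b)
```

Key concept: shallow copy with nested lists.
Step by step:
`a = [[8, 6], [2, 1]]` → a = [[8, 6], [2, 1]]
`b = a.copy()` → b = [[8, 6], [2, 1]]
`a[0].append(71)` → a = [[8, 6, 71], [2, 1]]; b = [[8, 6, 71], [2, 1]]
`a.append([3, 1])` → a = [[8, 6, 71], [2, 1], [3, 1]]
`print(b)` → prints [[8, 6, 71], [2, 1]]

Answer: [[8, 6, 71], [2, 1]]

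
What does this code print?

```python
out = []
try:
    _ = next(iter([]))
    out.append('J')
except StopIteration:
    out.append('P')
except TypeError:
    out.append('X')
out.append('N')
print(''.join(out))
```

Execution trace: 'P' (except StopIteration) → 'N' (after the try/except). Output: PN

Answer: PN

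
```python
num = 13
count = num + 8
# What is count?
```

Trace:
`num = 13` → num = 13
`count = num + 8` → count = 21
So count = 21

Answer: 21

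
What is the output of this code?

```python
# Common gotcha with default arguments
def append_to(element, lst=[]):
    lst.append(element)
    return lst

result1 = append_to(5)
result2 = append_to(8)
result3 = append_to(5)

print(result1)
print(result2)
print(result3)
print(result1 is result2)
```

Key concept: mutable default argument gotcha.
Step by step:
`result1 = append_to(5)` → result1 = [5]
`result2 = append_to(8)` → result1 = [5, 8] (same object as result2); result2 = [5, 8] (same object as result1)
`result3 = append_to(5)` → result1 = [5, 8, 5] (same object as result2, result3); result2 = [5, 8, 5] (same object as result1, result3); result3 = [5, 8, 5] (same object as result1, result2)
`print(result1)` → prints [5, 8, 5]
`print(result2)` → prints [5, 8, 5]
`print(result3)` → prints [5, 8, 5]
`print(result1 is result2)` → prints True

Answer:
[5, 8, 5]
[5, 8, 5]
[5, 8, 5]
True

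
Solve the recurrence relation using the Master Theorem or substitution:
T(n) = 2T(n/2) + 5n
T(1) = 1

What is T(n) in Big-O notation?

By Master Theorem: a=2, b=2, f(n)=5n. Since log_2(2) = 1 and f(n) = Θ(n^1), Case 2 applies. T(n) = O(n log n).

Answer: O(n log n)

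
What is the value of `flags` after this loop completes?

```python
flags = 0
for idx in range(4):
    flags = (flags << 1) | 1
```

Build 4 consecutive 1-bits: 0b1111
`flags` takes the values: 0 → 1 → 3 → 7 → 15

Answer: 15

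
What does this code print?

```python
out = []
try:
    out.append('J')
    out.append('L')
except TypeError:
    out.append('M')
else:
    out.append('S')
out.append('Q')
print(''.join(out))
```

Execution trace: 'J' (try body) → 'L' (try body, no exception) → 'S' (else) → 'Q' (after the try/except). Output: JLSQ

Answer: JLSQ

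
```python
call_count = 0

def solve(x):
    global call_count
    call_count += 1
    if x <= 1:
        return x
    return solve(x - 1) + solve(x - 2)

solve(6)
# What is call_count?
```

Calls(x) = 1 + Calls(x-1) + Calls(x-2); Calls(0)=Calls(1)=1. For x=6 this gives 25.

Answer: 25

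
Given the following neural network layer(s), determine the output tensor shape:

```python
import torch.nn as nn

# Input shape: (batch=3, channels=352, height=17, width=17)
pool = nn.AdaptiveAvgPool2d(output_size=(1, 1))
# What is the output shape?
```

Input: (3, 352, 17, 17) -> Output: (3, 352, 1, 1)

Answer: (3, 352, 1, 1)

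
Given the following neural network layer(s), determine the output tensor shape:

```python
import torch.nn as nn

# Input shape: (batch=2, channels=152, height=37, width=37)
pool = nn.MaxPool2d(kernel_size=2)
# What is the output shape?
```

Input: (2, 152, 37, 37) -> Output: (2, 152, 18, 18)

Answer: (2, 152, 18, 18)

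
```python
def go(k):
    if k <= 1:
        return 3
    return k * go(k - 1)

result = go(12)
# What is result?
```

go(12) = 12 * 11 * 10 * 9 * 8 * 7 * 6 * 5 * 4 * 3 * 2 * 3 = 1437004800

Answer: 1437004800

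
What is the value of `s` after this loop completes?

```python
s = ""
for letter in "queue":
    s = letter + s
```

Reverse 'queue'
`s` takes the values: "" → "q" → "uq" → "euq" → "ueuq" → "eueuq"

Answer: "eueuq"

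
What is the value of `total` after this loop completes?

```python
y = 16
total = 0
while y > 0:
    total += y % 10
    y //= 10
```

Sum digits of 16
`total` takes the values: 0 → 6 → 7

Answer: 7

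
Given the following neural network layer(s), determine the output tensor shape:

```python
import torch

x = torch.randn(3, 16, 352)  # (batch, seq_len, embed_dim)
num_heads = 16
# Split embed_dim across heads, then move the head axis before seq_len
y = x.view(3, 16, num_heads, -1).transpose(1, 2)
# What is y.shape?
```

Input: (3, 16, 352) -> head_dim = 352 // 16 = 22; after view: (3, 16, 16, 22) -> after transpose(1, 2): (3, 16, 16, 22) -> Output: (3, 16, 16, 22)

Answer: (3, 16, 16, 22)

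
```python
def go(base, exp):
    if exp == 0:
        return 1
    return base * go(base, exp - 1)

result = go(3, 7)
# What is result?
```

go(3, 7) = 3 * 3 * 3 * 3 * 3 * 3 * 3 = 2187

Answer: 2187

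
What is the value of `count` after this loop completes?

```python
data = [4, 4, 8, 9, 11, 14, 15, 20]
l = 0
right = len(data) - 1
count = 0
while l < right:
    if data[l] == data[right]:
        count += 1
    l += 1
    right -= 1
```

Count matching pairs from ends
`count` takes the values: 0

Answer: 0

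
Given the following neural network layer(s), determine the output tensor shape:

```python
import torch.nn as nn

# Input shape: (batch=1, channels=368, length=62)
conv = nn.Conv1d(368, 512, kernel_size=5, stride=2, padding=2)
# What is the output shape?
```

Input: (1, 368, 62) -> Output: (1, 512, 31)

Answer: (1, 512, 31)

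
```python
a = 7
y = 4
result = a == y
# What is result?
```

Trace:
`a = 7` → a = 7
`y = 4` → y = 4
`result = a == y` → result = False
So result = False

Answer: False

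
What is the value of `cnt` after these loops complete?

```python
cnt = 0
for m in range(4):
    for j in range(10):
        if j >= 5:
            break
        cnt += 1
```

Inner breaks at 5, outer runs 4 times
`cnt` takes the values: 0 → 1 → 2 → 3 → 4 → 5 → 6 → 7 → 8 → 9 → 10 → 11 → 12 → 13 → 14 → 15 → 16 → 17 → 18 → 19 → 20

Answer: 20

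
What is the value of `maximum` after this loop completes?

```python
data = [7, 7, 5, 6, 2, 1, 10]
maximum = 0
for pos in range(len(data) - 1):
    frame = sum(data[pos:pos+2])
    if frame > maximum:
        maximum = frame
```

Max sum of 2-element window in [7, 7, 5, 6, 2, 1, 10]
`maximum` takes the values: 0 → 14

Answer: 14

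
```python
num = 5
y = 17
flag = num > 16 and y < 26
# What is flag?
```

Trace:
`num = 5` → num = 5
`y = 17` → y = 17
`flag = num > 16 and y < 26` → flag = False
So flag = False

Answer: False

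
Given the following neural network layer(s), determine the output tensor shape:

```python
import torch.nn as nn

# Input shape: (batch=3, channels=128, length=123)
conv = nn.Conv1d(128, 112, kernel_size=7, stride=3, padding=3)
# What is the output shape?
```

Input: (3, 128, 123) -> Output: (3, 112, 41)

Answer: (3, 112, 41)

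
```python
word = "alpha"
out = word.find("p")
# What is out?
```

Trace:
`word = "alpha"` → word = 'alpha'
`out = word.find("p")` → out = 2
So out = 2

Answer: 2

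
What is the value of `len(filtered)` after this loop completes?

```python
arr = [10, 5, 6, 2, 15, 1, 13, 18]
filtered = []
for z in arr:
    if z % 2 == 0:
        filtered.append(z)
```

Count even numbers in [10, 5, 6, 2, 15, 1, 13, 18]
`filtered` takes the values: [] → [10] → [10, 6] → [10, 6, 2] → [10, 6, 2, 18]
So `len(filtered)` = 4

Answer: 4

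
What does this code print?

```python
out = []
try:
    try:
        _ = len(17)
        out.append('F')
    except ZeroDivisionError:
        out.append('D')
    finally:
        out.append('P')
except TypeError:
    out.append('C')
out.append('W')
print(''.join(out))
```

Execution trace: 'P' (finally) → 'C' (outer except TypeError) → 'W' (after the try/except). Output: PCW

Answer: PCW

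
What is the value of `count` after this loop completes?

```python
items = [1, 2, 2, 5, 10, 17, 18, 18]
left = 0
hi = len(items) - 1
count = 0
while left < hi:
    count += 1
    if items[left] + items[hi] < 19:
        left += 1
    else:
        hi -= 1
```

Steps to find pair summing to 19
`count` takes the values: 0 → 1 → 2 → 3 → 4 → 5 → 6 → 7

Answer: 7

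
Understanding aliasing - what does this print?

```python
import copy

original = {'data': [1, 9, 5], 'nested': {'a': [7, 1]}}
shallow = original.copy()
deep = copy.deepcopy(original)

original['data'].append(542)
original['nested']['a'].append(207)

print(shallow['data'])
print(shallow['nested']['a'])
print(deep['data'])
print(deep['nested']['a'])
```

Key concept: comparing shallow vs deep copy.
Step by step:
`original = {'data': [1, 9, 5], 'nested': {'a': [7, 1]}}` → original = {'data': [1, 9, 5], 'nested': {'a': [7, 1]}}
`shallow = original.copy()` → shallow = {'data': [1, 9, 5], 'nested': {'a': [7, 1]}}
`deep = copy.deepcopy(original)` → deep = {'data': [1, 9, 5], 'nested': {'a': [7, 1]}}
`original['data'].append(542)` → original = {'data': [1, 9, 5, 542], 'nested': {'a': [7, 1]}}; shallow = {'data': [1, 9, 5, 542], 'nested': {'a': [7, 1]}}
`original['nested']['a'].append(207)` → original = {'data': [1, 9, 5, 542], 'nested': {'a': [7, 1, 207]}}; shallow = {'data': [1, 9, 5, 542], 'nested': {'a': [7, 1, 207]}}
`print(shallow['data'])` → prints [1, 9, 5, 542]
`print(shallow['nested']['a'])` → prints [7, 1, 207]
`print(deep['data'])` → prints [1, 9, 5]
`print(deep['nested']['a'])` → prints [7, 1]

Answer:
[1, 9, 5, 542]
[7, 1, 207]
[1, 9, 5]
[7, 1]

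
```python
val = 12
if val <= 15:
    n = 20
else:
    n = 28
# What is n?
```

Trace:
`val = 12` → val = 12
`if val <= 15: ...` → val <= 15 is True → n = 20
So n = 20

Answer: 20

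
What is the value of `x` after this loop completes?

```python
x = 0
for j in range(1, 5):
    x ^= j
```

XOR of 1 to 4
`x` takes the values: 0 → 1 → 3 → 0 → 4

Answer: 4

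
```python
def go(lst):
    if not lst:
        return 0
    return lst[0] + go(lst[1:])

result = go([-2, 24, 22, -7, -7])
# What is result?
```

(-2) + 24 + 22 + (-7) + (-7) + 0 = 30

Answer: 30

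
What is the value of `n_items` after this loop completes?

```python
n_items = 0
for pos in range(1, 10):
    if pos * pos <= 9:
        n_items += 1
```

Count numbers where pos² ≤ 9
`n_items` takes the values: 0 → 1 → 2 → 3

Answer: 3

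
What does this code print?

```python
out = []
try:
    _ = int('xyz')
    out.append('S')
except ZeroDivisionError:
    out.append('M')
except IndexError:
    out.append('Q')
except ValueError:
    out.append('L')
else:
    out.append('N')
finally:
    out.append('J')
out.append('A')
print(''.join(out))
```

Execution trace: 'L' (except ValueError) → 'J' (finally) → 'A' (after the try/except). Output: LJA

Answer: LJA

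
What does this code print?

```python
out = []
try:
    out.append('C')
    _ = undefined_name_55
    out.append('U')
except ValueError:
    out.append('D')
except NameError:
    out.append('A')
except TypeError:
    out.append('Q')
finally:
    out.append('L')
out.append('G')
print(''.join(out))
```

Execution trace: 'C' (try body) → 'A' (except NameError) → 'L' (finally) → 'G' (after the try/except). Output: CALG

Answer: CALG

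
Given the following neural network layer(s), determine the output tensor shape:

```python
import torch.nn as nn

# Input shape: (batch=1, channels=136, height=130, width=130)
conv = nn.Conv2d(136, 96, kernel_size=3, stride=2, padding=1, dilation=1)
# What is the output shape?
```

Input: (1, 136, 130, 130) -> Output: (1, 96, 65, 65)

Answer: (1, 96, 65, 65)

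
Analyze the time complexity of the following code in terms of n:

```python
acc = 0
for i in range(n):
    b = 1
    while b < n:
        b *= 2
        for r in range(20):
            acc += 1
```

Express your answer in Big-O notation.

Each loop level contributes: n × log n × 1. Multiplying the contributions gives O(n log n).

Answer: O(n log n)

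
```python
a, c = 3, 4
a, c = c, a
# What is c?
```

Trace:
`a, c = 3, 4` → a = 3; c = 4
`a, c = c, a` → a = 4; c = 3
So c = 3

Answer: 3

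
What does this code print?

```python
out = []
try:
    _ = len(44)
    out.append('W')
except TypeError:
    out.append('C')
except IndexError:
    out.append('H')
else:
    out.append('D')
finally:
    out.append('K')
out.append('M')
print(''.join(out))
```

Execution trace: 'C' (except TypeError) → 'K' (finally) → 'M' (after the try/except). Output: CKM

Answer: CKM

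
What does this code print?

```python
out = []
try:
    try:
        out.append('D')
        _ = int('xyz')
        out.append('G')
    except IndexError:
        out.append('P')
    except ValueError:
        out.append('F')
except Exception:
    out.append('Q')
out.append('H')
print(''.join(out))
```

Execution trace: 'D' (inner try body) → 'F' (inner except ValueError) → 'H' (after the try/except). Output: DFH

Answer: DFH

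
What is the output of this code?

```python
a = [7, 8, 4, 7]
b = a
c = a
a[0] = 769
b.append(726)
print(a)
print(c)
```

Key concept: multiple aliases.
Step by step:
`a = [7, 8, 4, 7]` → a = [7, 8, 4, 7]
`b = a` → b = [7, 8, 4, 7] (same object as a)
`c = a` → c = [7, 8, 4, 7] (same object as a, b)
`a[0] = 769` → a = [769, 8, 4, 7] (same object as b, c); b = [769, 8, 4, 7] (same object as a, c); c = [769, 8, 4, 7] (same object as a, b)
`b.append(726)` → a = [769, 8, 4, 7, 726] (same object as b, c); b = [769, 8, 4, 7, 726] (same object as a, c); c = [769, 8, 4, 7, 726] (same object as a, b)
`print(a)` → prints [769, 8, 4, 7, 726]
`print(c)` → prints [769, 8, 4, 7, 726]

Answer:
[769, 8, 4, 7, 726]
[769, 8, 4, 7, 726]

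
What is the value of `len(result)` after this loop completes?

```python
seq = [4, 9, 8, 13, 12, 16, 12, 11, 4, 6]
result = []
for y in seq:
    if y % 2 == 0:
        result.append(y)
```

Count even numbers in [4, 9, 8, 13, 12, 16, 12, 11, 4, 6]
`result` takes the values: [] → [4] → [4, 8] → [4, 8, 12] → [4, 8, 12, 16] → [4, 8, 12, 16, 12] → [4, 8, 12, 16, 12, 4] → [4, 8, 12, 16, 12, 4, 6]
So `len(result)` = 7

Answer: 7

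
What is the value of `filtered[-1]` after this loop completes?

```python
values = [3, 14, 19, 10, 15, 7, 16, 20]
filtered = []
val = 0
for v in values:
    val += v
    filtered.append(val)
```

Cumulative sum ends at 104
`filtered` takes the values: [] → [3] → [3, 17] → [3, 17, 36] → [3, 17, 36, 46] → [3, 17, 36, 46, 61] → [3, 17, 36, 46, 61, 68] → [3, 17, 36, 46, 61, 68, 84] → [3, 17, 36, 46, 61, 68, 84, 104]
So `filtered[-1]` = 104

Answer: 104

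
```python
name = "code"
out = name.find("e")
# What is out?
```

Trace:
`name = "code"` → name = 'code'
`out = name.find("e")` → out = 3
So out = 3

Answer: 3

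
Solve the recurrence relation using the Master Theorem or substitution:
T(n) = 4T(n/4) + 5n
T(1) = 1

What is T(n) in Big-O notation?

By Master Theorem: a=4, b=4, f(n)=5n. Since log_4(4) = 1 and f(n) = Θ(n^1), Case 2 applies. T(n) = O(n log n).

Answer: O(n log n)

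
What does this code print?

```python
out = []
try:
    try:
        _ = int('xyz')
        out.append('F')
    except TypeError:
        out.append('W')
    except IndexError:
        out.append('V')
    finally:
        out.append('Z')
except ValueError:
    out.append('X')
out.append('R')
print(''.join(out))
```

Execution trace: 'Z' (finally) → 'X' (outer except ValueError) → 'R' (after the try/except). Output: ZXR

Answer: ZXR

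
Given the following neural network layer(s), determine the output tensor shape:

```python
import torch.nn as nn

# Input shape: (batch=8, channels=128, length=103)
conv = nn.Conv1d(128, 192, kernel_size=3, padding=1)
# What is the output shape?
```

Input: (8, 128, 103) -> Output: (8, 192, 103)

Answer: (8, 192, 103)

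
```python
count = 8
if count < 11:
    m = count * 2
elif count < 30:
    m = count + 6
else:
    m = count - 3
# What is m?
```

Trace:
`count = 8` → count = 8
`if count < 11: ...` → count < 11 is True → m = 16
So m = 16

Answer: 16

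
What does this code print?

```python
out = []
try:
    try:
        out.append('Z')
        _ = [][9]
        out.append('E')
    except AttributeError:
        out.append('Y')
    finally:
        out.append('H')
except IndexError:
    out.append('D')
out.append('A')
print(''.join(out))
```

Execution trace: 'Z' (inner try body) → 'H' (inner finally) → 'D' (outer except IndexError) → 'A' (after the try/except). Output: ZHDA

Answer: ZHDA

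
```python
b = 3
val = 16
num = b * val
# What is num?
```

Trace:
`b = 3` → b = 3
`val = 16` → val = 16
`num = b * val` → num = 48
So num = 48

Answer: 48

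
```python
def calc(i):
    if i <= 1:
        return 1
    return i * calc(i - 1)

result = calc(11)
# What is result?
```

calc(11) = 11 * 10 * 9 * 8 * 7 * 6 * 5 * 4 * 3 * 2 * 1 = 39916800

Answer: 39916800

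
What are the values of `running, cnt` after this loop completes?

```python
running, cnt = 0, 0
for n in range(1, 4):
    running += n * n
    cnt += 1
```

Sum of squares and count
`running, cnt` takes the values: (0, 0) → (1, 0) → (1, 1) → (5, 1) → (5, 2) → (14, 2) → (14, 3)

Answer: 14, 3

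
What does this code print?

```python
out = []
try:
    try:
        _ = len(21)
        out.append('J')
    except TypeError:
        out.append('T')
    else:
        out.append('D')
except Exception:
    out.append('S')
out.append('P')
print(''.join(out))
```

Execution trace: 'T' (inner except TypeError) → 'P' (after the try/except). Output: TP

Answer: TP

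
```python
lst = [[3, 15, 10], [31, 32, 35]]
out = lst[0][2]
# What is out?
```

Trace:
`lst = [[3, 15, 10], [31, 32, 35]]` → lst = [[3, 15, 10], [31, 32, 35]]
`out = lst[0][2]` → out = 10
So out = 10

Answer: 10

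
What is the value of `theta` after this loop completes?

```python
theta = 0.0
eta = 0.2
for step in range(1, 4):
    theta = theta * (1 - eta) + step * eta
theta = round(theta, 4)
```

Moving average with lr=0.2
`theta` takes the values: 0.0 → 0.2 → 0.56 → 1.048

Answer: 1.048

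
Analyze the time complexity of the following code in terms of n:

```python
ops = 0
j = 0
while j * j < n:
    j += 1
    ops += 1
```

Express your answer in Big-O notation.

Each loop level contributes: √n. Multiplying the contributions gives O(√n).

Answer: O(√n)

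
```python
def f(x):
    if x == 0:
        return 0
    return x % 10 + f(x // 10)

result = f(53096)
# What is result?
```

Sum of digits of 53096: 6 + 9 + 0 + 3 + 5 = 23

Answer: 23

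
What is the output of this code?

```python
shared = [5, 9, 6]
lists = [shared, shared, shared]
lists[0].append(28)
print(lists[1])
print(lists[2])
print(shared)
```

Key concept: list of same reference.
Step by step:
`shared = [5, 9, 6]` → shared = [5, 9, 6]
`lists = [shared, shared, shared]` → lists = [[5, 9, 6], [5, 9, 6], [5, 9, 6]]
`lists[0].append(28)` → shared = [5, 9, 6, 28]; lists = [[5, 9, 6, 28], [5, 9, 6, 28], [5, 9, 6, 28]]
`print(lists[1])` → prints [5, 9, 6, 28]
`print(lists[2])` → prints [5, 9, 6, 28]
`print(shared)` → prints [5, 9, 6, 28]

Answer:
[5, 9, 6, 28]
[5, 9, 6, 28]
[5, 9, 6, 28]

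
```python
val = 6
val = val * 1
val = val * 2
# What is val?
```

Trace:
`val = 6` → val = 6
`val = val * 1` → val = 6
`val = val * 2` → val = 12
So val = 12

Answer: 12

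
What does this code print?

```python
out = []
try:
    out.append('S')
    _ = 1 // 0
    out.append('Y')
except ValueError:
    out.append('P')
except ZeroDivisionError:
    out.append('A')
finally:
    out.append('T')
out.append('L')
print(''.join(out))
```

Execution trace: 'S' (try body) → 'A' (except ZeroDivisionError) → 'T' (finally) → 'L' (after the try/except). Output: SATL

Answer: SATL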